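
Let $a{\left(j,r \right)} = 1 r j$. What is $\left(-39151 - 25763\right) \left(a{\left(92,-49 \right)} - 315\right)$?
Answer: $313080222$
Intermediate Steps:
$a{\left(j,r \right)} = j r$ ($a{\left(j,r \right)} = r j = j r$)
$\left(-39151 - 25763\right) \left(a{\left(92,-49 \right)} - 315\right) = \left(-39151 - 25763\right) \left(92 \left(-49\right) - 315\right) = - 64914 \left(-4508 - 315\right) = \left(-64914\right) \left(-4823\right) = 313080222$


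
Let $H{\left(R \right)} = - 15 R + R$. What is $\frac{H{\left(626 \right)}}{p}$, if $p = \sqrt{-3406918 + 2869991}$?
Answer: $\frac{8764 i \sqrt{536927}}{536927} \approx 11.96 i$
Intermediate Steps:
$H{\left(R \right)} = - 14 R$
$p = i \sqrt{536927}$ ($p = \sqrt{-536927} = i \sqrt{536927} \approx 732.75 i$)
$\frac{H{\left(626 \right)}}{p} = \frac{\left(-14\right) 626}{i \sqrt{536927}} = - 8764 \left(- \frac{i \sqrt{536927}}{536927}\right) = \frac{8764 i \sqrt{536927}}{536927}$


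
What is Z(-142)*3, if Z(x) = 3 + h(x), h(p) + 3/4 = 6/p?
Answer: 1881/284 ≈ 6.6232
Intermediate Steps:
h(p) = -3/4 + 6/p
Z(x) = 9/4 + 6/x (Z(x) = 3 + (-3/4 + 6/x) = 9/4 + 6/x)
Z(-142)*3 = (9/4 + 6/(-142))*3 = (9/4 + 6*(-1/142))*3 = (9/4 - 3/71)*3 = (627/284)*3 = 1881/284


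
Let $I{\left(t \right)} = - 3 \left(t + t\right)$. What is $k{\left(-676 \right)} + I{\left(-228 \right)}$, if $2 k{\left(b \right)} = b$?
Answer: $1030$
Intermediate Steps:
$I{\left(t \right)} = - 6 t$ ($I{\left(t \right)} = - 3 \cdot 2 t = - 6 t$)
$k{\left(b \right)} = \frac{b}{2}$
$k{\left(-676 \right)} + I{\left(-228 \right)} = \frac{1}{2} \left(-676\right) - -1368 = -338 + 1368 = 1030$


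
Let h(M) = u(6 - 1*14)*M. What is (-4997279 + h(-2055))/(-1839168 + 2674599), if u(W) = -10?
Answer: -4976729/835431 ≈ -5.9571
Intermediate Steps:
h(M) = -10*M
(-4997279 + h(-2055))/(-1839168 + 2674599) = (-4997279 - 10*(-2055))/(-1839168 + 2674599) = (-4997279 + 20550)/835431 = -4976729*1/835431 = -4976729/835431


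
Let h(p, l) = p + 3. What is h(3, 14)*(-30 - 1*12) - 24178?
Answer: -24430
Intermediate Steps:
h(p, l) = 3 + p
h(3, 14)*(-30 - 1*12) - 24178 = (3 + 3)*(-30 - 1*12) - 24178 = 6*(-30 - 12) - 24178 = 6*(-42) - 24178 = -252 - 24178 = -24430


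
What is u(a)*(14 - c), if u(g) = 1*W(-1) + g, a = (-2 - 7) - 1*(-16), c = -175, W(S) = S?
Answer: 1134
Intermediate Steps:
a = 7 (a = -9 + 16 = 7)
u(g) = -1 + g (u(g) = 1*(-1) + g = -1 + g)
u(a)*(14 - c) = (-1 + 7)*(14 - 1*(-175)) = 6*(14 + 175) = 6*189 = 1134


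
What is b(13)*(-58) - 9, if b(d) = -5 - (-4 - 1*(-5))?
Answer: 339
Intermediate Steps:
b(d) = -6 (b(d) = -5 - (-4 + 5) = -5 - 1*1 = -5 - 1 = -6)
b(13)*(-58) - 9 = -6*(-58) - 9 = 348 - 9 = 339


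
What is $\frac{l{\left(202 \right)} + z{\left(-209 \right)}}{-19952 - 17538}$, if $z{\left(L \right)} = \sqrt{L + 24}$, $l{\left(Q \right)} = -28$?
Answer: $\frac{14}{18745} - \frac{i \sqrt{185}}{37490} \approx 0.00074687 - 0.0003628 i$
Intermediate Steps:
$z{\left(L \right)} = \sqrt{24 + L}$
$\frac{l{\left(202 \right)} + z{\left(-209 \right)}}{-19952 - 17538} = \frac{-28 + \sqrt{24 - 209}}{-19952 - 17538} = \frac{-28 + \sqrt{-185}}{-37490} = \left(-28 + i \sqrt{185}\right) \left(- \frac{1}{37490}\right) = \frac{14}{18745} - \frac{i \sqrt{185}}{37490}$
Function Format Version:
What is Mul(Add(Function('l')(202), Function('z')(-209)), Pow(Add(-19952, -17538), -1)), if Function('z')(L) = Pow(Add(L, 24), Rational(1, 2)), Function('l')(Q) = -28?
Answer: Add(Rational(14, 18745), Mul(Rational(-1, 37490), I, Pow(185, Rational(1, 2)))) ≈ Add(0.00074687, Mul(-0.00036280, I))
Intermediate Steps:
Function('z')(L) = Pow(Add(24, L), Rational(1, 2))
Mul(Add(Function('l')(202), Function('z')(-209)), Pow(Add(-19952, -17538), -1)) = Mul(Add(-28, Pow(Add(24, -209), Rational(1, 2))), Pow(Add(-19952, -17538), -1)) = Mul(Add(-28, Pow(-185, Rational(1, 2))), Pow(-37490, -1)) = Mul(Add(-28, Mul(I, Pow(185, Rational(1, 2)))), Rational(-1, 37490)) = Add(Rational(14, 18745), Mul(Rational(-1, 37490), I, Pow(185, Rational(1, 2))))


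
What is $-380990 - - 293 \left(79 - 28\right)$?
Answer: $-366047$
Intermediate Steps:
$-380990 - - 293 \left(79 - 28\right) = -380990 - \left(-293\right) 51 = -380990 - -14943 = -380990 + 14943 = -366047$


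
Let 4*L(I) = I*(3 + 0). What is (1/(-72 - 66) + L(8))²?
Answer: 683929/19044 ≈ 35.913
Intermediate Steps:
L(I) = 3*I/4 (L(I) = (I*(3 + 0))/4 = (I*3)/4 = (3*I)/4 = 3*I/4)
(1/(-72 - 66) + L(8))² = (1/(-72 - 66) + (¾)*8)² = (1/(-138) + 6)² = (-1/138 + 6)² = (827/138)² = 683929/19044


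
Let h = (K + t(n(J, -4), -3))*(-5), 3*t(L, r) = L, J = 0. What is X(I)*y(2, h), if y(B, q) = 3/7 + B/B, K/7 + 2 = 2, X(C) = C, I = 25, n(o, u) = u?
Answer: 250/7 ≈ 35.714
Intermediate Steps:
t(L, r) = L/3
K = 0 (K = -14 + 7*2 = -14 + 14 = 0)
h = 20/3 (h = (0 + (⅓)*(-4))*(-5) = (0 - 4/3)*(-5) = -4/3*(-5) = 20/3 ≈ 6.6667)
y(B, q) = 10/7 (y(B, q) = 3*(⅐) + 1 = 3/7 + 1 = 10/7)
X(I)*y(2, h) = 25*(10/7) = 250/7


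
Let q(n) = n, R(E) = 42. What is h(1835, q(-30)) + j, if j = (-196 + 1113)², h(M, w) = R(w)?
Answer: 840931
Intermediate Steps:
h(M, w) = 42
j = 840889 (j = 917² = 840889)
h(1835, q(-30)) + j = 42 + 840889 = 840931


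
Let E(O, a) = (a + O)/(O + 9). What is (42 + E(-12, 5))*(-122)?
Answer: -16226/3 ≈ -5408.7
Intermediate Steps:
E(O, a) = (O + a)/(9 + O)
(42 + E(-12, 5))*(-122) = (42 + (-12 + 5)/(9 - 12))*(-122) = (42 - 7/(-3))*(-122) = (42 - ⅓*(-7))*(-122) = (42 + 7/3)*(-122) = (133/3)*(-122) = -16226/3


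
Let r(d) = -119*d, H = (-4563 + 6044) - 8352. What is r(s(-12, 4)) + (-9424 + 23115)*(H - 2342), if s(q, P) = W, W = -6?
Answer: -126134469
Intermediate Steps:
s(q, P) = -6
H = -6871 (H = 1481 - 8352 = -6871)
r(s(-12, 4)) + (-9424 + 23115)*(H - 2342) = -119*(-6) + (-9424 + 23115)*(-6871 - 2342) = 714 + 13691*(-9213) = 714 - 126135183 = -126134469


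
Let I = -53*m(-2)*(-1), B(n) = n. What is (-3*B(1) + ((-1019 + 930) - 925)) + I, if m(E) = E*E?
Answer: -805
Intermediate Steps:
m(E) = E²
I = 212 (I = -53*(-2)²*(-1) = -212*(-1) = -53*(-4) = 212)
(-3*B(1) + ((-1019 + 930) - 925)) + I = (-3*1 + ((-1019 + 930) - 925)) + 212 = (-3 + (-89 - 925)) + 212 = (-3 - 1014) + 212 = -1017 + 212 = -805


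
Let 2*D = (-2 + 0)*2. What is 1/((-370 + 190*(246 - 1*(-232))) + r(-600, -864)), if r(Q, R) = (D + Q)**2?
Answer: 1/452854 ≈ 2.2082e-6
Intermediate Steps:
D = -2 (D = ((-2 + 0)*2)/2 = (-2*2)/2 = (1/2)*(-4) = -2)
r(Q, R) = (-2 + Q)**2
1/((-370 + 190*(246 - 1*(-232))) + r(-600, -864)) = 1/((-370 + 190*(246 - 1*(-232))) + (-2 - 600)**2) = 1/((-370 + 190*(246 + 232)) + (-602)**2) = 1/((-370 + 190*478) + 362404) = 1/((-370 + 90820) + 362404) = 1/(90450 + 362404) = 1/452854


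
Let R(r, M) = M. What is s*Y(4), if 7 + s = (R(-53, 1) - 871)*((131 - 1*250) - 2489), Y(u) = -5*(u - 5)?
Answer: 11344765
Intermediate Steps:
Y(u) = 25 - 5*u (Y(u) = -5*(-5 + u) = 25 - 5*u)
s = 2268953 (s = -7 + (1 - 871)*((131 - 1*250) - 2489) = -7 - 870*((131 - 250) - 2489) = -7 - 870*(-119 - 2489) = -7 - 870*(-2608) = -7 + 2268960 = 2268953)
s*Y(4) = 2268953*(25 - 5*4) = 2268953*(25 - 20) = 2268953*5 = 11344765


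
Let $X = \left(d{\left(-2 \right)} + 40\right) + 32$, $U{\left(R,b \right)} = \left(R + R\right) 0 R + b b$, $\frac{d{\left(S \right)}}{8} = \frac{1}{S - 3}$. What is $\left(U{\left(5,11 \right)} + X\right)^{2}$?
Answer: $\frac{915849}{25} \approx 36634.0$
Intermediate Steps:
$d{\left(S \right)} = \frac{8}{-3 + S}$ ($d{\left(S \right)} = \frac{8}{S - 3} = \frac{8}{-3 + S}$)
$U{\left(R,b \right)} = b^{2}$ ($U{\left(R,b \right)} = 2 R 0 R + b^{2} = 0 R + b^{2} = 0 + b^{2} = b^{2}$)
$X = \frac{352}{5}$ ($X = \left(\frac{8}{-3 - 2} + 40\right) + 32 = \left(\frac{8}{-5} + 40\right) + 32 = \left(8 \left(- \frac{1}{5}\right) + 40\right) + 32 = \left(- \frac{8}{5} + 40\right) + 32 = \frac{192}{5} + 32 = \frac{352}{5} \approx 70.4$)
$\left(U{\left(5,11 \right)} + X\right)^{2} = \left(11^{2} + \frac{352}{5}\right)^{2} = \left(121 + \frac{352}{5}\right)^{2} = \left(\frac{957}{5}\right)^{2} = \frac{915849}{25}$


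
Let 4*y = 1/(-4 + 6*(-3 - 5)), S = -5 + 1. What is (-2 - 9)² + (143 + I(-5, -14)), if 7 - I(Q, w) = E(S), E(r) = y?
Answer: 56369/208 ≈ 271.00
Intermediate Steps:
S = -4
y = -1/208 (y = 1/(4*(-4 + 6*(-3 - 5))) = 1/(4*(-4 + 6*(-8))) = 1/(4*(-4 - 48)) = (¼)/(-52) = (¼)*(-1/52) = -1/208 ≈ -0.0048077)
E(r) = -1/208
I(Q, w) = 1457/208 (I(Q, w) = 7 - 1*(-1/208) = 7 + 1/208 = 1457/208)
(-2 - 9)² + (143 + I(-5, -14)) = (-2 - 9)² + (143 + 1457/208) = (-11)² + 31201/208 = 121 + 31201/208 = 56369/208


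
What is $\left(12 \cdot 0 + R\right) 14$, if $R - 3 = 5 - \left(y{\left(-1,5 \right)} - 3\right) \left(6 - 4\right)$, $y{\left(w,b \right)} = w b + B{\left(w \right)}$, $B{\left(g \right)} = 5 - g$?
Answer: $168$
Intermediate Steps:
$y{\left(w,b \right)} = 5 - w + b w$ ($y{\left(w,b \right)} = w b - \left(-5 + w\right) = b w - \left(-5 + w\right) = 5 - w + b w$)
$R = 12$ ($R = 3 + \left(5 - \left(\left(5 - -1 + 5 \left(-1\right)\right) - 3\right) \left(6 - 4\right)\right) = 3 + \left(5 - \left(\left(5 + 1 - 5\right) - 3\right) 2\right) = 3 + \left(5 - \left(1 - 3\right) 2\right) = 3 + \left(5 - \left(-2\right) 2\right) = 3 + \left(5 - -4\right) = 3 + \left(5 + 4\right) = 3 + 9 = 12$)
$\left(12 \cdot 0 + R\right) 14 = \left(12 \cdot 0 + 12\right) 14 = \left(0 + 12\right) 14 = 12 \cdot 14 = 168$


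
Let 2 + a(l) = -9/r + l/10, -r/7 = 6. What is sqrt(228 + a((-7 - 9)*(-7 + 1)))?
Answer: sqrt(1155490)/70 ≈ 15.356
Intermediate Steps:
r = -42 (r = -7*6 = -42)
a(l) = -25/14 + l/10 (a(l) = -2 + (-9/(-42) + l/10) = -2 + (-9*(-1/42) + l*(1/10)) = -2 + (3/14 + l/10) = -25/14 + l/10)
sqrt(228 + a((-7 - 9)*(-7 + 1))) = sqrt(228 + (-25/14 + ((-7 - 9)*(-7 + 1))/10)) = sqrt(228 + (-25/14 + (-16*(-6))/10)) = sqrt(228 + (-25/14 + (1/10)*96)) = sqrt(228 + (-25/14 + 48/5)) = sqrt(228 + 547/70) = sqrt(16507/70) = sqrt(1155490)/70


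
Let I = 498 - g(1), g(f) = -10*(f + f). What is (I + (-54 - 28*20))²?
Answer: 9216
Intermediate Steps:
g(f) = -20*f
I = 518 (I = 498 - (-20) = 498 - 1*(-20) = 498 + 20 = 518)
(I + (-54 - 28*20))² = (518 + (-54 - 28*20))² = (518 + (-54 - 560))² = (518 - 614)² = (-96)² = 9216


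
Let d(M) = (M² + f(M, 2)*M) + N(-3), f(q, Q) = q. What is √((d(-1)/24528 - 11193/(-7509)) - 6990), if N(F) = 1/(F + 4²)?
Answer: I*√30913966676990969845/66509716 ≈ 83.597*I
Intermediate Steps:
N(F) = 1/(16 + F) (N(F) = 1/(F + 16) = 1/(16 + F))
d(M) = 1/13 + 2*M² (d(M) = (M² + M*M) + 1/(16 - 3) = (M² + M²) + 1/13 = 2*M² + 1/13 = 1/13 + 2*M²)
√((d(-1)/24528 - 11193/(-7509)) - 6990) = √(((1/13 + 2*(-1)²)/24528 - 11193/(-7509)) - 6990) = √(((1/13 + 2*1)*(1/24528) - 11193*(-1/7509)) - 6990) = √(((1/13 + 2)*(1/24528) + 3731/2503) - 6990) = √(((27/13)*(1/24528) + 3731/2503) - 6990) = √((9/106288 + 3731/2503) - 6990) = √(396583055/266038864 - 6990) = √(-1859215076305/266038864) = I*√30913966676990969845/66509716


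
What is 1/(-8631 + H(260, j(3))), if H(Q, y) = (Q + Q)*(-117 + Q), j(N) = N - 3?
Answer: 1/65729 ≈ 1.5214e-5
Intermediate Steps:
j(N) = -3 + N
H(Q, y) = 2*Q*(-117 + Q) (H(Q, y) = (2*Q)*(-117 + Q) = 2*Q*(-117 + Q))
1/(-8631 + H(260, j(3))) = 1/(-8631 + 2*260*(-117 + 260)) = 1/(-8631 + 2*260*143) = 1/(-8631 + 74360) = 1/65729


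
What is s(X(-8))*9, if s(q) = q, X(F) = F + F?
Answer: -144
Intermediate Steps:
X(F) = 2*F
s(X(-8))*9 = (2*(-8))*9 = -16*9 = -144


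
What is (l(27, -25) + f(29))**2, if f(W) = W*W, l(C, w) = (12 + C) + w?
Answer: 731025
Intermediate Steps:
l(C, w) = 12 + C + w
f(W) = W**2
(l(27, -25) + f(29))**2 = ((12 + 27 - 25) + 29**2)**2 = (14 + 841)**2 = 855**2 = 731025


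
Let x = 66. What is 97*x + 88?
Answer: 6490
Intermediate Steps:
97*x + 88 = 97*66 + 88 = 6402 + 88 = 6490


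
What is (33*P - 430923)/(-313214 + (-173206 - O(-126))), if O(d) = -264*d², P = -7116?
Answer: -221917/1234948 ≈ -0.17970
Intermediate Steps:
(33*P - 430923)/(-313214 + (-173206 - O(-126))) = (33*(-7116) - 430923)/(-313214 + (-173206 - (-264)*(-126)²)) = (-234828 - 430923)/(-313214 + (-173206 - (-264)*15876)) = -665751/(-313214 + (-173206 - 1*(-4191264))) = -665751/(-313214 + (-173206 + 4191264)) = -665751/(-313214 + 4018058) = -665751/3704844 = -665751*1/3704844 = -221917/1234948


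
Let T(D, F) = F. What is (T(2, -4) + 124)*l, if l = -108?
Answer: -12960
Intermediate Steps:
(T(2, -4) + 124)*l = (-4 + 124)*(-108) = 120*(-108) = -12960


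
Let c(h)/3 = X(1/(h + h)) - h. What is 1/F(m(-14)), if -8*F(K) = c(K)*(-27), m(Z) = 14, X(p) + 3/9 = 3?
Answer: -4/459 ≈ -0.0087146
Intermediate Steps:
X(p) = 8/3 (X(p) = -1/3 + 3 = 8/3)
c(h) = 8 - 3*h (c(h) = 3*(8/3 - h) = 8 - 3*h)
F(K) = 27 - 81*K/8 (F(K) = -(8 - 3*K)*(-27)/8 = -(-216 + 81*K)/8 = 27 - 81*K/8)
1/F(m(-14)) = 1/(27 - 81/8*14) = 1/(27 - 567/4) = 1/(-459/4) = -4/459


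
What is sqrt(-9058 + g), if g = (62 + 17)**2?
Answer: 3*I*sqrt(313) ≈ 53.075*I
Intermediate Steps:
g = 6241 (g = 79**2 = 6241)
sqrt(-9058 + g) = sqrt(-9058 + 6241) = sqrt(-2817) = 3*I*sqrt(313)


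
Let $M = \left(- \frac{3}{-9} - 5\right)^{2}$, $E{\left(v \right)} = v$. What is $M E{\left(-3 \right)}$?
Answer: $- \frac{196}{3} \approx -65.333$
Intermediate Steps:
$M = \frac{196}{9}$ ($M = \left(\left(-3\right) \left(- \frac{1}{9}\right) - 5\right)^{2} = \left(\frac{1}{3} - 5\right)^{2} = \left(- \frac{14}{3}\right)^{2} = \frac{196}{9} \approx 21.778$)
$M E{\left(-3 \right)} = \frac{196}{9} \left(-3\right) = - \frac{196}{3}$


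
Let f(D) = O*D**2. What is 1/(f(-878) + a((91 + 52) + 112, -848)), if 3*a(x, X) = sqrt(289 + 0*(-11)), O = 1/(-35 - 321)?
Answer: -267/576650 ≈ -0.00046302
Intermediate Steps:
O = -1/356 (O = 1/(-356) = -1/356 ≈ -0.0028090)
f(D) = -D**2/356
a(x, X) = 17/3 (a(x, X) = sqrt(289 + 0*(-11))/3 = sqrt(289 + 0)/3 = sqrt(289)/3 = (1/3)*17 = 17/3)
1/(f(-878) + a((91 + 52) + 112, -848)) = 1/(-1/356*(-878)**2 + 17/3) = 1/(-1/356*770884 + 17/3) = 1/(-192721/89 + 17/3) = 1/(-576650/267) = -267/576650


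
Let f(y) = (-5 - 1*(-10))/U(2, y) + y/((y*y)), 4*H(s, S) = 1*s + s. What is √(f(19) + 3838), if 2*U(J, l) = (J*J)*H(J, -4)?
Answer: √5545758/38 ≈ 61.972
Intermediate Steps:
H(s, S) = s/2 (H(s, S) = (1*s + s)/4 = (s + s)/4 = (2*s)/4 = s/2)
U(J, l) = J³/4 (U(J, l) = ((J*J)*(J/2))/2 = (J²*(J/2))/2 = (J³/2)/2 = J³/4)
f(y) = 5/2 + 1/y (f(y) = (-5 - 1*(-10))/(((¼)*2³)) + y/((y*y)) = (-5 + 10)/(((¼)*8)) + y/(y²) = 5/2 + y/y² = 5*(½) + 1/y = 5/2 + 1/y)
√(f(19) + 3838) = √((5/2 + 1/19) + 3838) = √(97/38 + 3838) = √(145941/38) = √5545758/38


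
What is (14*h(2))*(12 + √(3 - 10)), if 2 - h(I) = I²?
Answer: -336 - 28*I*√7 ≈ -336.0 - 74.081*I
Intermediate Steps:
h(I) = 2 - I²
(14*h(2))*(12 + √(3 - 10)) = (14*(2 - 1*2²))*(12 + √(3 - 10)) = (14*(2 - 1*4))*(12 + √(-7)) = (14*(2 - 4))*(12 + I*√7) = (14*(-2))*(12 + I*√7) = -28*(12 + I*√7) = -336 - 28*I*√7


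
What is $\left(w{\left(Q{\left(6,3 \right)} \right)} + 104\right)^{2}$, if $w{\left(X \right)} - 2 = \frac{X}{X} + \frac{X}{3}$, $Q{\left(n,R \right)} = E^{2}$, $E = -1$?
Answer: $\frac{103684}{9} \approx 11520.0$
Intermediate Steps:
$Q{\left(n,R \right)} = 1$ ($Q{\left(n,R \right)} = \left(-1\right)^{2} = 1$)
$w{\left(X \right)} = 3 + \frac{X}{3}$ ($w{\left(X \right)} = 2 + \left(\frac{X}{X} + \frac{X}{3}\right) = 2 + \left(1 + X \frac{1}{3}\right) = 2 + \left(1 + \frac{X}{3}\right) = 3 + \frac{X}{3}$)
$\left(w{\left(Q{\left(6,3 \right)} \right)} + 104\right)^{2} = \left(\left(3 + \frac{1}{3} \cdot 1\right) + 104\right)^{2} = \left(\left(3 + \frac{1}{3}\right) + 104\right)^{2} = \left(\frac{10}{3} + 104\right)^{2} = \left(\frac{322}{3}\right)^{2} = \frac{103684}{9}$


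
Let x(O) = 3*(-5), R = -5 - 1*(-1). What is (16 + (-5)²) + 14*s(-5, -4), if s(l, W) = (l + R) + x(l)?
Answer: -295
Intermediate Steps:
R = -4 (R = -5 + 1 = -4)
x(O) = -15
s(l, W) = -19 + l (s(l, W) = (l - 4) - 15 = (-4 + l) - 15 = -19 + l)
(16 + (-5)²) + 14*s(-5, -4) = (16 + (-5)²) + 14*(-19 - 5) = (16 + 25) + 14*(-24) = 41 - 336 = -295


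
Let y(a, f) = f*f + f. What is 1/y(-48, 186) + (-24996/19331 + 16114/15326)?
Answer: -1244855504689/5152377762246 ≈ -0.24161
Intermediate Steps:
y(a, f) = f + f² (y(a, f) = f² + f = f + f²)
1/y(-48, 186) + (-24996/19331 + 16114/15326) = 1/(186*(1 + 186)) + (-24996/19331 + 16114/15326) = 1/(186*187) + (-24996*1/19331 + 16114*(1/15326)) = 1/34782 + (-24996/19331 + 8057/7663) = 1/34782 - 35794481/148133453 = -1244855504689/5152377762246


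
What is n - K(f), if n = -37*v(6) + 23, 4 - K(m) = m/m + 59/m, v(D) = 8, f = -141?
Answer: -38975/141 ≈ -276.42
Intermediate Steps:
K(m) = 3 - 59/m (K(m) = 4 - (m/m + 59/m) = 4 - (1 + 59/m) = 4 + (-1 - 59/m) = 3 - 59/m)
n = -273 (n = -37*8 + 23 = -296 + 23 = -273)
n - K(f) = -273 - (3 - 59/(-141)) = -273 - (3 - 59*(-1/141)) = -273 - (3 + 59/141) = -273 - 1*482/141 = -273 - 482/141 = -38975/141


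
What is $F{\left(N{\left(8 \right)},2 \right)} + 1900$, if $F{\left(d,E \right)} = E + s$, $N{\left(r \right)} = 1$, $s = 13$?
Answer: $1915$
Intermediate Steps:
$F{\left(d,E \right)} = 13 + E$ ($F{\left(d,E \right)} = E + 13 = 13 + E$)
$F{\left(N{\left(8 \right)},2 \right)} + 1900 = \left(13 + 2\right) + 1900 = 15 + 1900 = 1915$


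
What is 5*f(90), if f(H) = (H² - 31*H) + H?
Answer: 27000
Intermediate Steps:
f(H) = H² - 30*H
5*f(90) = 5*(90*(-30 + 90)) = 5*(90*60) = 5*5400 = 27000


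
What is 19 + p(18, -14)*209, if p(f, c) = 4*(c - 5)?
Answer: -15865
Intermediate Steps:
p(f, c) = -20 + 4*c (p(f, c) = 4*(-5 + c) = -20 + 4*c)
19 + p(18, -14)*209 = 19 + (-20 + 4*(-14))*209 = 19 + (-20 - 56)*209 = 19 - 76*209 = 19 - 15884 = -15865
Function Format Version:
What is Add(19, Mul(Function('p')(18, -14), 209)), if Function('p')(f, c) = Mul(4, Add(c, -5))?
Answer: -15865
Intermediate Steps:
Function('p')(f, c) = Add(-20, Mul(4, c)) (Function('p')(f, c) = Mul(4, Add(-5, c)) = Add(-20, Mul(4, c)))
Add(19, Mul(Function('p')(18, -14), 209)) = Add(19, Mul(Add(-20, Mul(4, -14)), 209)) = Add(19, Mul(Add(-20, -56), 209)) = Add(19, Mul(-76, 209)) = Add(19, -15884) = -15865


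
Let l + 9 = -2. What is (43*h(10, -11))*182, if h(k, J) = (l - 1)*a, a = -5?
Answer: 469560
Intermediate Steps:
l = -11 (l = -9 - 2 = -11)
h(k, J) = 60 (h(k, J) = (-11 - 1)*(-5) = -12*(-5) = 60)
(43*h(10, -11))*182 = (43*60)*182 = 2580*182 = 469560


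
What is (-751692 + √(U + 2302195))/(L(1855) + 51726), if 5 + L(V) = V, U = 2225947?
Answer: -5079/362 + √4528142/53576 ≈ -13.991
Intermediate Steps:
L(V) = -5 + V
(-751692 + √(U + 2302195))/(L(1855) + 51726) = (-751692 + √(2225947 + 2302195))/((-5 + 1855) + 51726) = (-751692 + √4528142)/(1850 + 51726) = (-751692 + √4528142)/53576 = (-751692 + √4528142)*(1/53576) = -5079/362 + √4528142/53576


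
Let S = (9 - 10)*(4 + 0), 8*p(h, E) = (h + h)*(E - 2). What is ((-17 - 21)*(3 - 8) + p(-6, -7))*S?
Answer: -814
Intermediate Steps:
p(h, E) = h*(-2 + E)/4 (p(h, E) = ((h + h)*(E - 2))/8 = ((2*h)*(-2 + E))/8 = (2*h*(-2 + E))/8 = h*(-2 + E)/4)
S = -4 (S = -1*4 = -4)
((-17 - 21)*(3 - 8) + p(-6, -7))*S = ((-17 - 21)*(3 - 8) + (¼)*(-6)*(-2 - 7))*(-4) = (-38*(-5) + (¼)*(-6)*(-9))*(-4) = (190 + 27/2)*(-4) = (407/2)*(-4) = -814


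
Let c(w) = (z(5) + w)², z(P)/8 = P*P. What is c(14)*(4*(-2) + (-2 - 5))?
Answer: -686940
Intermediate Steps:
z(P) = 8*P² (z(P) = 8*(P*P) = 8*P²)
c(w) = (200 + w)² (c(w) = (8*5² + w)² = (8*25 + w)² = (200 + w)²)
c(14)*(4*(-2) + (-2 - 5)) = (200 + 14)²*(4*(-2) + (-2 - 5)) = 214²*(-8 - 7) = 45796*(-15) = -686940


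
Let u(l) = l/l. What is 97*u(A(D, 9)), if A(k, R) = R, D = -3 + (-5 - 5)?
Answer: 97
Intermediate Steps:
D = -13 (D = -3 - 10 = -13)
u(l) = 1
97*u(A(D, 9)) = 97*1 = 97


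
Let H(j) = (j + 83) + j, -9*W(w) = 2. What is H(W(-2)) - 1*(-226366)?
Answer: 2038037/9 ≈ 2.2645e+5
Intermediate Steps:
W(w) = -2/9 (W(w) = -⅑*2 = -2/9)
H(j) = 83 + 2*j (H(j) = (83 + j) + j = 83 + 2*j)
H(W(-2)) - 1*(-226366) = (83 + 2*(-2/9)) - 1*(-226366) = (83 - 4/9) + 226366 = 743/9 + 226366 = 2038037/9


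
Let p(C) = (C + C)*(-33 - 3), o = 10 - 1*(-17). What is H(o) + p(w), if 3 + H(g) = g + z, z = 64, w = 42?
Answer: -2936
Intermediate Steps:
o = 27 (o = 10 + 17 = 27)
p(C) = -72*C (p(C) = (2*C)*(-36) = -72*C)
H(g) = 61 + g (H(g) = -3 + (g + 64) = -3 + (64 + g) = 61 + g)
H(o) + p(w) = (61 + 27) - 72*42 = 88 - 3024 = -2936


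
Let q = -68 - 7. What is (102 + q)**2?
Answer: 729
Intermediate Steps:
q = -75
(102 + q)**2 = (102 - 75)**2 = 27**2 = 729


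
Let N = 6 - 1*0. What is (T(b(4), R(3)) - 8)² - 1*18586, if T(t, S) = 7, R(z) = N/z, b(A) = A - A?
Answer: -18585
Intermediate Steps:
N = 6 (N = 6 + 0 = 6)
b(A) = 0
R(z) = 6/z
(T(b(4), R(3)) - 8)² - 1*18586 = (7 - 8)² - 1*18586 = (-1)² - 18586 = 1 - 18586 = -18585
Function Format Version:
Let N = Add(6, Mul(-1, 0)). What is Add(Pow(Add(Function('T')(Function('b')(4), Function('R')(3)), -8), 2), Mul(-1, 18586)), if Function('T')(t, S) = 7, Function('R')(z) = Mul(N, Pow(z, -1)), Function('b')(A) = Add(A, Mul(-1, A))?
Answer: -18585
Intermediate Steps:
N = 6 (N = Add(6, 0) = 6)
Function('b')(A) = 0
Function('R')(z) = Mul(6, Pow(z, -1))
Add(Pow(Add(Function('T')(Function('b')(4), Function('R')(3)), -8), 2), Mul(-1, 18586)) = Add(Pow(Add(7, -8), 2), Mul(-1, 18586)) = Add(Pow(-1, 2), -18586) = Add(1, -18586) = -18585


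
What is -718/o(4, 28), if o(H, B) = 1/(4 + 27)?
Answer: -22258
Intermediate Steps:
o(H, B) = 1/31
-718/o(4, 28) = -718/1/31 = -718*31 = -22258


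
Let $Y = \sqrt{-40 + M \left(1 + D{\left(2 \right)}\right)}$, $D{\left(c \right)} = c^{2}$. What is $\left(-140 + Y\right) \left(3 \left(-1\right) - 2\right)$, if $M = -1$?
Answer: $700 - 15 i \sqrt{5} \approx 700.0 - 33.541 i$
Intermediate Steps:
$Y = 3 i \sqrt{5}$ ($Y = \sqrt{-40 - \left(1 + 2^{2}\right)} = \sqrt{-40 - \left(1 + 4\right)} = \sqrt{-40 - 5} = \sqrt{-45} = 3 i \sqrt{5} \approx 6.7082 i$)
$\left(-140 + Y\right) \left(3 \left(-1\right) - 2\right) = \left(-140 + 3 i \sqrt{5}\right) \left(3 \left(-1\right) - 2\right) = \left(-140 + 3 i \sqrt{5}\right) \left(-3 - 2\right) = \left(-140 + 3 i \sqrt{5}\right) \left(-5\right) = 700 - 15 i \sqrt{5}$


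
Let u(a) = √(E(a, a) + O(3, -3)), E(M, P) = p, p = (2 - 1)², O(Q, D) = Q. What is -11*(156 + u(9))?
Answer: -1738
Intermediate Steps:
p = 1 (p = 1² = 1)
E(M, P) = 1
u(a) = 2 (u(a) = √(1 + 3) = √4 = 2)
-11*(156 + u(9)) = -11*(156 + 2) = -11*158 = -1738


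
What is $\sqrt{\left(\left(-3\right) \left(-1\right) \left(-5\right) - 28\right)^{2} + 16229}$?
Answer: $\sqrt{18078} \approx 134.45$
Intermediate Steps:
$\sqrt{\left(\left(-3\right) \left(-1\right) \left(-5\right) - 28\right)^{2} + 16229} = \sqrt{\left(3 \left(-5\right) - 28\right)^{2} + 16229} = \sqrt{\left(-15 - 28\right)^{2} + 16229} = \sqrt{\left(-43\right)^{2} + 16229} = \sqrt{1849 + 16229} = \sqrt{18078}$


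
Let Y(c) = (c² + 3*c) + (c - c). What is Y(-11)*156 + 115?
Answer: 13843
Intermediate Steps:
Y(c) = c² + 3*c (Y(c) = (c² + 3*c) + 0 = c² + 3*c)
Y(-11)*156 + 115 = -11*(3 - 11)*156 + 115 = -11*(-8)*156 + 115 = 88*156 + 115 = 13728 + 115 = 13843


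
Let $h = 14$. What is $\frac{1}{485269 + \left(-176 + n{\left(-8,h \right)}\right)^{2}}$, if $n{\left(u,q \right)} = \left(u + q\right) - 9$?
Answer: $\frac{1}{517310} \approx 1.9331 \cdot 10^{-6}$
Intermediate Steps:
$n{\left(u,q \right)} = -9 + q + u$ ($n{\left(u,q \right)} = \left(q + u\right) - 9 = -9 + q + u$)
$\frac{1}{485269 + \left(-176 + n{\left(-8,h \right)}\right)^{2}} = \frac{1}{485269 + \left(-176 - 3\right)^{2}} = \frac{1}{485269 + \left(-179\right)^{2}} = \frac{1}{485269 + 32041} = \frac{1}{517310}$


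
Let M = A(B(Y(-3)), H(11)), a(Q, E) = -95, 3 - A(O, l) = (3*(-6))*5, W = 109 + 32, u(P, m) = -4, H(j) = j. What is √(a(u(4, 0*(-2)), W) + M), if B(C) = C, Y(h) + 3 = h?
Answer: I*√2 ≈ 1.4142*I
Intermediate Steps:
Y(h) = -3 + h
W = 141
A(O, l) = 93 (A(O, l) = 3 - 3*(-6)*5 = 3 - (-18)*5 = 3 - 1*(-90) = 3 + 90 = 93)
M = 93
√(a(u(4, 0*(-2)), W) + M) = √(-95 + 93) = √(-2) = I*√2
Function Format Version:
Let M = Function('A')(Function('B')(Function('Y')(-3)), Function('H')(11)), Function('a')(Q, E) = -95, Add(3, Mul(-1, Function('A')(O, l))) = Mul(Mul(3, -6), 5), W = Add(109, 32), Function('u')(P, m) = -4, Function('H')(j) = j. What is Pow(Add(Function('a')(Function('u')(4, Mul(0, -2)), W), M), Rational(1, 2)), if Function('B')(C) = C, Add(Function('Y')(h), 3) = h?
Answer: Mul(I, Pow(2, Rational(1, 2))) ≈ Mul(1.4142, I)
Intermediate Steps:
Function('Y')(h) = Add(-3, h)
W = 141
Function('A')(O, l) = 93 (Function('A')(O, l) = Add(3, Mul(-1, Mul(Mul(3, -6), 5))) = Add(3, Mul(-1, Mul(-18, 5))) = Add(3, Mul(-1, -90)) = Add(3, 90) = 93)
M = 93
Pow(Add(Function('a')(Function('u')(4, Mul(0, -2)), W), M), Rational(1, 2)) = Pow(Add(-95, 93), Rational(1, 2)) = Pow(-2, Rational(1, 2)) = Mul(I, Pow(2, Rational(1, 2)))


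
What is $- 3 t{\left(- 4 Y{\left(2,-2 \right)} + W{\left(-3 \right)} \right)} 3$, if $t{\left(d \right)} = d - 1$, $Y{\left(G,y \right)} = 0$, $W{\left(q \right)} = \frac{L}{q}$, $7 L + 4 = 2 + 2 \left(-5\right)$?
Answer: $\frac{27}{7} \approx 3.8571$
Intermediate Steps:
$L = - \frac{12}{7}$ ($L = - \frac{4}{7} + \frac{2 + 2 \left(-5\right)}{7} = - \frac{4}{7} + \frac{2 - 10}{7} = - \frac{4}{7} + \frac{1}{7} \left(-8\right) = - \frac{4}{7} - \frac{8}{7} = - \frac{12}{7} \approx -1.7143$)
$W{\left(q \right)} = - \frac{12}{7 q}$
$t{\left(d \right)} = -1 + d$
$- 3 t{\left(- 4 Y{\left(2,-2 \right)} + W{\left(-3 \right)} \right)} 3 = - 3 \left(-1 - \frac{12}{7 \left(-3\right)}\right) 3 = - 3 \left(-1 + \left(0 - - \frac{4}{7}\right)\right) 3 = - 3 \left(-1 + \left(0 + \frac{4}{7}\right)\right) 3 = - 3 \left(-1 + \frac{4}{7}\right) 3 = \left(-3\right) \left(- \frac{3}{7}\right) 3 = \frac{9}{7} \cdot 3 = \frac{27}{7}$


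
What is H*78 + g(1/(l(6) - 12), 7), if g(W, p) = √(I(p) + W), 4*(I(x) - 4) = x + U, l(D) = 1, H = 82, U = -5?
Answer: 6396 + √2134/22 ≈ 6398.1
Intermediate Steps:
I(x) = 11/4 + x/4 (I(x) = 4 + (x - 5)/4 = 4 + (-5 + x)/4 = 4 + (-5/4 + x/4) = 11/4 + x/4)
g(W, p) = √(11/4 + W + p/4) (g(W, p) = √((11/4 + p/4) + W) = √(11/4 + W + p/4))
H*78 + g(1/(l(6) - 12), 7) = 82*78 + √(11 + 7 + 4/(1 - 12))/2 = 6396 + √(11 + 7 + 4/(-11))/2 = 6396 + √(11 + 7 + 4*(-1/11))/2 = 6396 + √(11 + 7 - 4/11)/2 = 6396 + √(194/11)/2 = 6396 + (√2134/11)/2 = 6396 + √2134/22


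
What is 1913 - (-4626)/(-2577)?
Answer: 1641725/859 ≈ 1911.2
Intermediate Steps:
1913 - (-4626)/(-2577) = 1913 - (-4626)*(-1)/2577 = 1913 - 1*1542/859 = 1913 - 1542/859 = 1641725/859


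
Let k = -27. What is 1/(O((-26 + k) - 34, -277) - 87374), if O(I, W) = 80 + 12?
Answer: -1/87282 ≈ -1.1457e-5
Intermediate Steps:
O(I, W) = 92
1/(O((-26 + k) - 34, -277) - 87374) = 1/(92 - 87374) = 1/(-87282) = -1/87282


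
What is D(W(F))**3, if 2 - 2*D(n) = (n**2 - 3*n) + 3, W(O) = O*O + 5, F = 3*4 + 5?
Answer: -626233342328875/8 ≈ -7.8279e+13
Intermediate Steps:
F = 17 (F = 12 + 5 = 17)
W(O) = 5 + O**2 (W(O) = O**2 + 5 = 5 + O**2)
D(n) = -1/2 - n**2/2 + 3*n/2 (D(n) = 1 - ((n**2 - 3*n) + 3)/2 = 1 - (3 + n**2 - 3*n)/2 = 1 + (-3/2 - n**2/2 + 3*n/2) = -1/2 - n**2/2 + 3*n/2)
D(W(F))**3 = (-1/2 - (5 + 17**2)**2/2 + 3*(5 + 17**2)/2)**3 = (-1/2 - (5 + 289)**2/2 + 3*(5 + 289)/2)**3 = (-1/2 - 1/2*294**2 + (3/2)*294)**3 = (-1/2 - 1/2*86436 + 441)**3 = (-1/2 - 43218 + 441)**3 = (-85555/2)**3 = -626233342328875/8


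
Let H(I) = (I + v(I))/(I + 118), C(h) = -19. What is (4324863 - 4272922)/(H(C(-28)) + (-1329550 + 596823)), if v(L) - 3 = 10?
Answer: -1714053/24179993 ≈ -0.070887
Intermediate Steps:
v(L) = 13 (v(L) = 3 + 10 = 13)
H(I) = (13 + I)/(118 + I) (H(I) = (I + 13)/(I + 118) = (13 + I)/(118 + I))
(4324863 - 4272922)/(H(C(-28)) + (-1329550 + 596823)) = (4324863 - 4272922)/((13 - 19)/(118 - 19) + (-1329550 + 596823)) = 51941/(-6/99 - 732727) = 51941/((1/99)*(-6) - 732727) = 51941/(-2/33 - 732727) = 51941/(-24179993/33) = 51941*(-33/24179993) = -1714053/24179993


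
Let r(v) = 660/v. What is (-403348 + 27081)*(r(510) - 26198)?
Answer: 167568250848/17 ≈ 9.8570e+9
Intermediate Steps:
(-403348 + 27081)*(r(510) - 26198) = (-403348 + 27081)*(660/510 - 26198) = -376267*(660*(1/510) - 26198) = -376267*(22/17 - 26198) = -376267*(-445344/17) = 167568250848/17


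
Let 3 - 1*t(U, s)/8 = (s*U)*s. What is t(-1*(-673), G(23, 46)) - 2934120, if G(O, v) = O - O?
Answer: -2934096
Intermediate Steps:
G(O, v) = 0
t(U, s) = 24 - 8*U*s**2 (t(U, s) = 24 - 8*s*U*s = 24 - 8*U*s*s = 24 - 8*U*s**2)
t(-1*(-673), G(23, 46)) - 2934120 = (24 - 8*(-1*(-673))*0**2) - 2934120 = (24 - 8*673*0) - 2934120 = (24 + 0) - 2934120 = 24 - 2934120 = -2934096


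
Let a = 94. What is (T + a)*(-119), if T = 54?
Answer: -17612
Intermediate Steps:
(T + a)*(-119) = (54 + 94)*(-119) = 148*(-119) = -17612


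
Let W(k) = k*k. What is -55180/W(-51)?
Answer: -55180/2601 ≈ -21.215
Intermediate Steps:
W(k) = k²
-55180/W(-51) = -55180/((-51)²) = -55180/2601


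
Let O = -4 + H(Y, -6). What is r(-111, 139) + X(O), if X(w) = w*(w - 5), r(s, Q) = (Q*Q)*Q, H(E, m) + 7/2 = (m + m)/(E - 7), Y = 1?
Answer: 10742707/4 ≈ 2.6857e+6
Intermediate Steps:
H(E, m) = -7/2 + 2*m/(-7 + E) (H(E, m) = -7/2 + (m + m)/(E - 7) = -7/2 + (2*m)/(-7 + E) = -7/2 + 2*m/(-7 + E))
r(s, Q) = Q³ (r(s, Q) = Q²*Q = Q³)
O = -11/2 (O = -4 + (49 - 7*1 + 4*(-6))/(2*(-7 + 1)) = -4 + (½)*(49 - 7 - 24)/(-6) = -4 + (½)*(-⅙)*18 = -4 - 3/2 = -11/2 ≈ -5.5000)
X(w) = w*(-5 + w)
r(-111, 139) + X(O) = 139³ - 11*(-5 - 11/2)/2 = 2685619 - 11/2*(-21/2) = 2685619 + 231/4 = 10742707/4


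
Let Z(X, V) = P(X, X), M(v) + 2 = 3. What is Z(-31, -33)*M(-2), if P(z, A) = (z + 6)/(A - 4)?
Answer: 5/7 ≈ 0.71429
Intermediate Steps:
M(v) = 1 (M(v) = -2 + 3 = 1)
P(z, A) = (6 + z)/(-4 + A)
Z(X, V) = (6 + X)/(-4 + X)
Z(-31, -33)*M(-2) = ((6 - 31)/(-4 - 31))*1 = (-25/(-35))*1 = -1/35*(-25)*1 = (5/7)*1 = 5/7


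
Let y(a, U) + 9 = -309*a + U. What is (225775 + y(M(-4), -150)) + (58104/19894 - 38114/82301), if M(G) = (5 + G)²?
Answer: 184449147414123/818648047 ≈ 2.2531e+5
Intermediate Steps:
y(a, U) = -9 + U - 309*a (y(a, U) = -9 + (-309*a + U) = -9 + (U - 309*a) = -9 + U - 309*a)
(225775 + y(M(-4), -150)) + (58104/19894 - 38114/82301) = (225775 + (-9 - 150 - 309*(5 - 4)²)) + (58104/19894 - 38114/82301) = (225775 + (-9 - 150 - 309*1²)) + (58104*(1/19894) - 38114*1/82301) = (225775 + (-9 - 150 - 309*1)) + (29052/9947 - 38114/82301) = (225775 + (-9 - 150 - 309)) + 2011888694/818648047 = (225775 - 468) + 2011888694/818648047 = 225307 + 2011888694/818648047 = 184449147414123/818648047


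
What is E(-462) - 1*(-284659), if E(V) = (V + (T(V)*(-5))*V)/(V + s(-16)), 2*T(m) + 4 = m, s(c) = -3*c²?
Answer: 58444877/205 ≈ 2.8510e+5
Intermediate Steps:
T(m) = -2 + m/2
E(V) = (V + V*(10 - 5*V/2))/(-768 + V) (E(V) = (V + ((-2 + V/2)*(-5))*V)/(V - 3*(-16)²) = (V + (10 - 5*V/2)*V)/(V - 3*256) = (V + V*(10 - 5*V/2))/(V - 768) = (V + V*(10 - 5*V/2))/(-768 + V))
E(-462) - 1*(-284659) = (½)*(-462)*(22 - 5*(-462))/(-768 - 462) - 1*(-284659) = (½)*(-462)*(22 + 2310)/(-1230) + 284659 = (½)*(-462)*(-1/1230)*2332 + 284659 = 89782/205 + 284659 = 58444877/205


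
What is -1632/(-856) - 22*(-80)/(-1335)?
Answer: 16804/28569 ≈ 0.58819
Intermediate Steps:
-1632/(-856) - 22*(-80)/(-1335) = -1632*(-1/856) + 1760*(-1/1335) = 204/107 - 352/267 = 16804/28569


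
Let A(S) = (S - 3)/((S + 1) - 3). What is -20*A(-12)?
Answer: -150/7 ≈ -21.429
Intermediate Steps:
A(S) = (-3 + S)/(-2 + S) (A(S) = (-3 + S)/((1 + S) - 3) = (-3 + S)/(-2 + S))
-20*A(-12) = -20*(-3 - 12)/(-2 - 12) = -20*(-15)/(-14) = -(-10)*(-15)/7 = -20*15/14 = -150/7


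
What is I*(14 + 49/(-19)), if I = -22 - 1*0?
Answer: -4774/19 ≈ -251.26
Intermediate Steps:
I = -22 (I = -22 + 0 = -22)
I*(14 + 49/(-19)) = -22*(14 + 49/(-19)) = -22*(14 + 49*(-1/19)) = -22*(14 - 49/19) = -22*217/19 = -4774/19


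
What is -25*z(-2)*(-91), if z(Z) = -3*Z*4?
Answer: 54600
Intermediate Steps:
z(Z) = -12*Z
-25*z(-2)*(-91) = -(-300)*(-2)*(-91) = -25*24*(-91) = -600*(-91) = 54600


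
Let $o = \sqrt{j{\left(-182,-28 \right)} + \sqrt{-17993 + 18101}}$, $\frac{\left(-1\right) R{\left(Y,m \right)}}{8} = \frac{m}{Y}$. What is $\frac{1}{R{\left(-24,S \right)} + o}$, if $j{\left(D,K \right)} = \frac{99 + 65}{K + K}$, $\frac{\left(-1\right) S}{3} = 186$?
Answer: $- \frac{1}{186 - \sqrt{- \frac{41}{14} + 6 \sqrt{3}}} \approx -0.0054565$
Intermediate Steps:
$S = -558$ ($S = \left(-3\right) 186 = -558$)
$j{\left(D,K \right)} = \frac{82}{K}$ ($j{\left(D,K \right)} = \frac{164}{2 K} = 164 \frac{1}{2 K} = \frac{82}{K}$)
$R{\left(Y,m \right)} = - \frac{8 m}{Y}$ ($R{\left(Y,m \right)} = - 8 \frac{m}{Y} = - \frac{8 m}{Y}$)
$o = \sqrt{- \frac{41}{14} + 6 \sqrt{3}}$ ($o = \sqrt{\frac{82}{-28} + \sqrt{-17993 + 18101}} = \sqrt{82 \left(- \frac{1}{28}\right) + \sqrt{108}} = \sqrt{- \frac{41}{14} + 6 \sqrt{3}} \approx 2.732$)
$\frac{1}{R{\left(-24,S \right)} + o} = \frac{1}{\left(-8\right) \left(-558\right) \frac{1}{-24} + \frac{\sqrt{-574 + 1176 \sqrt{3}}}{14}} = \frac{1}{\left(-8\right) \left(-558\right) \left(- \frac{1}{24}\right) + \frac{\sqrt{-574 + 1176 \sqrt{3}}}{14}} = \frac{1}{-186 + \frac{\sqrt{-574 + 1176 \sqrt{3}}}{14}}$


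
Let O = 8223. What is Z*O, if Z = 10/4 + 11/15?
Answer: 265877/10 ≈ 26588.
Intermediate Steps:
Z = 97/30 (Z = 10*(¼) + 11*(1/15) = 5/2 + 11/15 = 97/30 ≈ 3.2333)
Z*O = (97/30)*8223 = 265877/10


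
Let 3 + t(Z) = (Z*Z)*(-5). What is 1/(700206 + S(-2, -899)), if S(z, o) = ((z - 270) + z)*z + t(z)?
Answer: 1/700731 ≈ 1.4271e-6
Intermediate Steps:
t(Z) = -3 - 5*Z**2 (t(Z) = -3 + (Z*Z)*(-5) = -3 + Z**2*(-5) = -3 - 5*Z**2)
S(z, o) = -3 - 5*z**2 + z*(-270 + 2*z) (S(z, o) = ((z - 270) + z)*z + (-3 - 5*z**2) = ((-270 + z) + z)*z + (-3 - 5*z**2) = (-270 + 2*z)*z + (-3 - 5*z**2) = z*(-270 + 2*z) + (-3 - 5*z**2) = -3 - 5*z**2 + z*(-270 + 2*z))
1/(700206 + S(-2, -899)) = 1/(700206 + (-3 - 270*(-2) - 3*(-2)**2)) = 1/(700206 + (-3 + 540 - 3*4)) = 1/(700206 + (-3 + 540 - 12)) = 1/(700206 + 525) = 1/700731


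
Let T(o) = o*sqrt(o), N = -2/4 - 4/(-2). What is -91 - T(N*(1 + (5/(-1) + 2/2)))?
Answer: -91 + 27*I*sqrt(2)/4 ≈ -91.0 + 9.5459*I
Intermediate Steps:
N = 3/2 (N = -2*1/4 - 4*(-1/2) = -1/2 + 2 = 3/2 ≈ 1.5000)
T(o) = o**(3/2)
-91 - T(N*(1 + (5/(-1) + 2/2))) = -91 - (3*(1 + (5/(-1) + 2/2))/2)**(3/2) = -91 - (3*(1 + (5*(-1) + 2*(1/2)))/2)**(3/2) = -91 - (3*(1 + (-5 + 1))/2)**(3/2) = -91 - (3*(1 - 4)/2)**(3/2) = -91 - ((3/2)*(-3))**(3/2) = -91 - (-9/2)**(3/2) = -91 - (-27)*I*sqrt(2)/4 = -91 + 27*I*sqrt(2)/4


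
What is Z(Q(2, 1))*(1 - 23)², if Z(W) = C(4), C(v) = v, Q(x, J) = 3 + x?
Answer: 1936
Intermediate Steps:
Z(W) = 4
Z(Q(2, 1))*(1 - 23)² = 4*(1 - 23)² = 4*(-22)² = 4*484 = 1936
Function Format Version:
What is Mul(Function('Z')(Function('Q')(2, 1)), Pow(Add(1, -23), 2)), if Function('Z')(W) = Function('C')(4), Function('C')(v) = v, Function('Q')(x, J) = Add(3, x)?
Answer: 1936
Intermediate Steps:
Function('Z')(W) = 4
Mul(Function('Z')(Function('Q')(2, 1)), Pow(Add(1, -23), 2)) = Mul(4, Pow(Add(1, -23), 2)) = Mul(4, Pow(-22, 2)) = Mul(4, 484) = 1936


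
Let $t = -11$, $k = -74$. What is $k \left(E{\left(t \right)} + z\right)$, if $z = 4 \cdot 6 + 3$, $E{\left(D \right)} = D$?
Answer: $-1184$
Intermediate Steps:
$z = 27$ ($z = 24 + 3 = 27$)
$k \left(E{\left(t \right)} + z\right) = - 74 \left(-11 + 27\right) = \left(-74\right) 16 = -1184$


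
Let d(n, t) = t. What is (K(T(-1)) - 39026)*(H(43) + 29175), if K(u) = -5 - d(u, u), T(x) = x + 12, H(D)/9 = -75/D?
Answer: -48952811700/43 ≈ -1.1384e+9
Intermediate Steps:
H(D) = -675/D (H(D) = 9*(-75/D) = -675/D)
T(x) = 12 + x
K(u) = -5 - u
(K(T(-1)) - 39026)*(H(43) + 29175) = ((-5 - (12 - 1)) - 39026)*(-675/43 + 29175) = ((-5 - 1*11) - 39026)*(-675*1/43 + 29175) = ((-5 - 11) - 39026)*(-675/43 + 29175) = (-16 - 39026)*(1253850/43) = -39042*1253850/43 = -48952811700/43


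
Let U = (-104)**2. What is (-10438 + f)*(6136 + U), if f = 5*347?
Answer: -147533256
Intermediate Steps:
f = 1735
U = 10816
(-10438 + f)*(6136 + U) = (-10438 + 1735)*(6136 + 10816) = -8703*16952 = -147533256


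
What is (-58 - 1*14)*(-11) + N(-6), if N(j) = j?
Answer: 786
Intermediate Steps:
(-58 - 1*14)*(-11) + N(-6) = (-58 - 1*14)*(-11) - 6 = (-58 - 14)*(-11) - 6 = -72*(-11) - 6 = 792 - 6 = 786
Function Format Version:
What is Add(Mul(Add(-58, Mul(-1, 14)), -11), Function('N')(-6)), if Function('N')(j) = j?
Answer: 786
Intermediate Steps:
Add(Mul(Add(-58, Mul(-1, 14)), -11), Function('N')(-6)) = Add(Mul(Add(-58, Mul(-1, 14)), -11), -6) = Add(Mul(Add(-58, -14), -11), -6) = Add(Mul(-72, -11), -6) = Add(792, -6) = 786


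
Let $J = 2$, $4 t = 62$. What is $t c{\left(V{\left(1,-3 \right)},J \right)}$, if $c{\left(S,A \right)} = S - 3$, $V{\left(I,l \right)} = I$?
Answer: $-31$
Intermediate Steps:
$t = \frac{31}{2}$ ($t = \frac{1}{4} \cdot 62 = \frac{31}{2} \approx 15.5$)
$c{\left(S,A \right)} = -3 + S$ ($c{\left(S,A \right)} = S - 3 = -3 + S$)
$t c{\left(V{\left(1,-3 \right)},J \right)} = \frac{31 \left(-3 + 1\right)}{2} = \frac{31}{2} \left(-2\right) = -31$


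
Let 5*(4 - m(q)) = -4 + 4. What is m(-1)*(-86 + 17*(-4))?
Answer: -616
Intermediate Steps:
m(q) = 4 (m(q) = 4 - (-4 + 4)/5 = 4 - 1/5*0 = 4 + 0 = 4)
m(-1)*(-86 + 17*(-4)) = 4*(-86 + 17*(-4)) = 4*(-86 - 68) = 4*(-154) = -616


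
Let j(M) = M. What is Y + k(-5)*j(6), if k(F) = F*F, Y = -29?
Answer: 121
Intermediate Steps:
k(F) = F²
Y + k(-5)*j(6) = -29 + (-5)²*6 = -29 + 25*6 = -29 + 150 = 121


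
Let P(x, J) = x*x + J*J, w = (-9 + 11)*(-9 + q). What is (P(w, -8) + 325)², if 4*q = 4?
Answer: 416025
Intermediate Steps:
q = 1 (q = (¼)*4 = 1)
w = -16 (w = (-9 + 11)*(-9 + 1) = 2*(-8) = -16)
P(x, J) = J² + x² (P(x, J) = x² + J² = J² + x²)
(P(w, -8) + 325)² = (((-8)² + (-16)²) + 325)² = ((64 + 256) + 325)² = (320 + 325)² = 645² = 416025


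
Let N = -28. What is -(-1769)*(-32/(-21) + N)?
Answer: -983564/21 ≈ -46836.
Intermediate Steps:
-(-1769)*(-32/(-21) + N) = -(-1769)*(-32/(-21) - 28) = -(-1769)*(-32*(-1/21) - 28) = -(-1769)*(32/21 - 28) = -(-1769)*(-556)/21 = -29*33916/21 = -983564/21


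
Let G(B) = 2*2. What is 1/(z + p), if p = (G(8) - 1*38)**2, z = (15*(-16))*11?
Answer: -1/1484 ≈ -0.00067385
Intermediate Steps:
G(B) = 4
z = -2640 (z = -240*11 = -2640)
p = 1156 (p = (4 - 1*38)**2 = (4 - 38)**2 = (-34)**2 = 1156)
1/(z + p) = 1/(-2640 + 1156) = 1/(-1484) = -1/1484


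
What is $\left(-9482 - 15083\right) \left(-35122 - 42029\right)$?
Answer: $1895214315$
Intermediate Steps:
$\left(-9482 - 15083\right) \left(-35122 - 42029\right) = \left(-24565\right) \left(-77151\right) = 1895214315$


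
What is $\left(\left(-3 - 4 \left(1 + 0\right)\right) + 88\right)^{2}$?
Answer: $6561$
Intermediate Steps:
$\left(\left(-3 - 4 \left(1 + 0\right)\right) + 88\right)^{2} = \left(\left(-3 - 4\right) + 88\right)^{2} = \left(-7 + 88\right)^{2} = 81^{2} = 6561$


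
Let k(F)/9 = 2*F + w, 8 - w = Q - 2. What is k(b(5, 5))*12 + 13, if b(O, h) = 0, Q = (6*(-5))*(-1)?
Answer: -2147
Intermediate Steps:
Q = 30 (Q = -30*(-1) = 30)
w = -20 (w = 8 - (30 - 2) = 8 - 1*28 = 8 - 28 = -20)
k(F) = -180 + 18*F (k(F) = 9*(2*F - 20) = 9*(-20 + 2*F) = -180 + 18*F)
k(b(5, 5))*12 + 13 = (-180 + 18*0)*12 + 13 = (-180 + 0)*12 + 13 = -180*12 + 13 = -2160 + 13 = -2147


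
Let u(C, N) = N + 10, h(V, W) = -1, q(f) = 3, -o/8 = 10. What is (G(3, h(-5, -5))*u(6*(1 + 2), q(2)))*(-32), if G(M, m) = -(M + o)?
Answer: -32032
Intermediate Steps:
o = -80 (o = -8*10 = -80)
G(M, m) = 80 - M (G(M, m) = -(M - 80) = -(-80 + M) = 80 - M)
u(C, N) = 10 + N
(G(3, h(-5, -5))*u(6*(1 + 2), q(2)))*(-32) = ((80 - 1*3)*(10 + 3))*(-32) = ((80 - 3)*13)*(-32) = (77*13)*(-32) = 1001*(-32) = -32032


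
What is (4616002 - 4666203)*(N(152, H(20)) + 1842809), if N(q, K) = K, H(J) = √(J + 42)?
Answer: -92510854609 - 50201*√62 ≈ -9.2511e+10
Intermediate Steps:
H(J) = √(42 + J)
(4616002 - 4666203)*(N(152, H(20)) + 1842809) = (4616002 - 4666203)*(√(42 + 20) + 1842809) = -50201*(√62 + 1842809) = -50201*(1842809 + √62) = -92510854609 - 50201*√62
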